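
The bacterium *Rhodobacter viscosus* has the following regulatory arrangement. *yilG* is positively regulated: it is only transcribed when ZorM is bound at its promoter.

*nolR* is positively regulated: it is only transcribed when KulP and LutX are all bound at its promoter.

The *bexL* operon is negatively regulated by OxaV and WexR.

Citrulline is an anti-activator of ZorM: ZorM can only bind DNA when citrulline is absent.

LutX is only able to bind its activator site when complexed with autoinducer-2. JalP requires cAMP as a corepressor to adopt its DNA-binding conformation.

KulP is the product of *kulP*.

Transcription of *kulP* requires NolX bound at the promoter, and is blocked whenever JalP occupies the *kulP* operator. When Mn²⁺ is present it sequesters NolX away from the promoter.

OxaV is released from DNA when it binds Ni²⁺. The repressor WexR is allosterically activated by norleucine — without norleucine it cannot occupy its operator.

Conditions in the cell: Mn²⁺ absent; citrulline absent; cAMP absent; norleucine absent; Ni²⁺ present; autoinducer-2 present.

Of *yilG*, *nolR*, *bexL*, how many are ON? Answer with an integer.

3

Citrulline is absent, so ZorM is active.
No repressor is bound and ZorM is active, so *yilG* is transcribed.
→ *yilG* is ON.
cAMP is absent, so JalP is inactive.
Mn²⁺ is absent, so NolX is active.
No repressor is bound and NolX is active, so *kulP* is transcribed.
So KulP is produced and active.
Autoinducer-2 is present, so LutX is active.
No repressor is bound and KulP and LutX are active, so *nolR* is transcribed.
→ *nolR* is ON.
Ni²⁺ is present, so OxaV is inactive.
Norleucine is absent, so WexR is inactive.
With no repressor bound, *bexL* is transcribed.
→ *bexL* is ON.
3 of the 3 genes are transcribed.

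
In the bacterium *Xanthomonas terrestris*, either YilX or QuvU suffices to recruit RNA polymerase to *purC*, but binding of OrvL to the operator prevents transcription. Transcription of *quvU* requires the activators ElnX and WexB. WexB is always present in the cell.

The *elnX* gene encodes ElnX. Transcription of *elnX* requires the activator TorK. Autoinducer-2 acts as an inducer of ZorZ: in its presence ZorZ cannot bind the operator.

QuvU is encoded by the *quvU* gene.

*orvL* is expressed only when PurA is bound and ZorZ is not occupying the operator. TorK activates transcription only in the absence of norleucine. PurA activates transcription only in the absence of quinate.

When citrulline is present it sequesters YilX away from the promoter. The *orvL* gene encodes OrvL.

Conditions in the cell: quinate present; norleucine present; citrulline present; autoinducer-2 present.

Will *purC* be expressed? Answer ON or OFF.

OFF

Citrulline is present, so YilX is inactive.
Norleucine is present, so TorK is inactive.
Required activator TorK is absent, so *elnX* is not transcribed.
So ElnX is not produced.
WexB is produced constitutively and is active.
Required activator ElnX is absent, so *quvU* is not transcribed.
So QuvU is not produced.
Quinate is present, so PurA is inactive.
Autoinducer-2 is present, so ZorZ is inactive.
Required activator PurA is absent, so *orvL* is not transcribed.
So OrvL is not produced.
No activator is available at the *purC* promoter, so *purC* is not transcribed.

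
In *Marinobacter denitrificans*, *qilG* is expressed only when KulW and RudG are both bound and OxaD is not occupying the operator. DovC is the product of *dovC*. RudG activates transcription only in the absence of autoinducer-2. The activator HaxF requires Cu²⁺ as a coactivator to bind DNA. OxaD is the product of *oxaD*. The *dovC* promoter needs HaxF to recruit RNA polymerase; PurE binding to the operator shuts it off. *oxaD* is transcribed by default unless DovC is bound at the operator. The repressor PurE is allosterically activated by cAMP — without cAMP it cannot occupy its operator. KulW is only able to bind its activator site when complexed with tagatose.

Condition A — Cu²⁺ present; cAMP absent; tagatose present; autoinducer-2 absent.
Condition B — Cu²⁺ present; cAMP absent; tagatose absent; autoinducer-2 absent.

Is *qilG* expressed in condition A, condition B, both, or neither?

A only

Condition A:
Cu²⁺ is present, so HaxF is active.
cAMP is absent, so PurE is inactive.
No repressor is bound and HaxF is active, so *dovC* is transcribed.
So DovC is produced and active.
With repressor DovC bound, *oxaD* is not transcribed.
So OxaD is not produced.
Tagatose is present, so KulW is active.
Autoinducer-2 is absent, so RudG is active.
No repressor is bound and KulW and RudG are active, so *qilG* is transcribed.
→ *qilG* is ON in A.
Condition B:
Cu²⁺ is present, so HaxF is active.
cAMP is absent, so PurE is inactive.
No repressor is bound and HaxF is active, so *dovC* is transcribed.
So DovC is produced and active.
With repressor DovC bound, *oxaD* is not transcribed.
So OxaD is not produced.
Tagatose is absent, so KulW is inactive.
Autoinducer-2 is absent, so RudG is active.
Required activator KulW is absent, so *qilG* is not transcribed.
→ *qilG* is OFF in B.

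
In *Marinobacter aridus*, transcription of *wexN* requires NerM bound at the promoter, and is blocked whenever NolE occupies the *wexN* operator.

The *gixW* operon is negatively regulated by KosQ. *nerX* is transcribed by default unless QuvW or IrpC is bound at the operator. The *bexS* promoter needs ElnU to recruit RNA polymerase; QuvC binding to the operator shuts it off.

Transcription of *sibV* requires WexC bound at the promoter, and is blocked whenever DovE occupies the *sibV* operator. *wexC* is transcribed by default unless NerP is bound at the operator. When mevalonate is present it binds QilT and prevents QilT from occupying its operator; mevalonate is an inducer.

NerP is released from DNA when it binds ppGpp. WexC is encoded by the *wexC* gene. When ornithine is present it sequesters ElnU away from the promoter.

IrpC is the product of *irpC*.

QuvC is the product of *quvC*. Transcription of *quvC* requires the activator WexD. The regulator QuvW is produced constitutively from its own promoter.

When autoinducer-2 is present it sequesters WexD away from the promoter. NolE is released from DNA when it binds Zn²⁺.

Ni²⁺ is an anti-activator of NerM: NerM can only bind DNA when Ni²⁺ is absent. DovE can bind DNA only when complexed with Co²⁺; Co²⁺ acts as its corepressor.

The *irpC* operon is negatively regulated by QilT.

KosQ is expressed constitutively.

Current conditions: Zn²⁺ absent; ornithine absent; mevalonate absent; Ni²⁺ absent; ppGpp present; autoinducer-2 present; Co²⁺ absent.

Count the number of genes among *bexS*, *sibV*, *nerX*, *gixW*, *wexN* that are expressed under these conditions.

2

Ornithine is absent, so ElnU is active.
Autoinducer-2 is present, so WexD is inactive.
Required activator WexD is absent, so *quvC* is not transcribed.
So QuvC is not produced.
No repressor is bound and ElnU is active, so *bexS* is transcribed.
→ *bexS* is ON.
ppGpp is present, so NerP is inactive.
With no repressor bound, *wexC* is transcribed.
So WexC is produced and active.
Co²⁺ is absent, so DovE is inactive.
No repressor is bound and WexC is active, so *sibV* is transcribed.
→ *sibV* is ON.
QuvW is produced constitutively and is active.
Mevalonate is absent, so QilT is active.
With repressor QilT bound, *irpC* is not transcribed.
So IrpC is not produced.
With repressor QuvW bound, *nerX* is not transcribed.
→ *nerX* is OFF.
KosQ is produced constitutively and is active.
With repressor KosQ bound, *gixW* is not transcribed.
→ *gixW* is OFF.
Zn²⁺ is absent, so NolE is active.
Ni²⁺ is absent, so NerM is active.
With repressor NolE bound, *wexN* is not transcribed.
→ *wexN* is OFF.
2 of the 5 genes are transcribed.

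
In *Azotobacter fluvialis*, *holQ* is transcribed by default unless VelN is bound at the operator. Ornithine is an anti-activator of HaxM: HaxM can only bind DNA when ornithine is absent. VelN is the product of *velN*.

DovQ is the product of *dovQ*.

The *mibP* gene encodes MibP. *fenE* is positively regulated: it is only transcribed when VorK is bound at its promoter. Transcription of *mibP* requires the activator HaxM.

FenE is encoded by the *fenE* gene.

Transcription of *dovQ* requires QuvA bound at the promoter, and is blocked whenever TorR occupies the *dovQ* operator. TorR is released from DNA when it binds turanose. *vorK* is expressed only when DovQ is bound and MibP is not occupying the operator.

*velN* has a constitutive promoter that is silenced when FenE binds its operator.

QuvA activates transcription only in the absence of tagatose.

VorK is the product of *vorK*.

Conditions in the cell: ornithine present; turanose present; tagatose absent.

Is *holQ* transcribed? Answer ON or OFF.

ON

Turanose is present, so TorR is inactive.
Tagatose is absent, so QuvA is active.
No repressor is bound and QuvA is active, so *dovQ* is transcribed.
So DovQ is produced and active.
Ornithine is present, so HaxM is inactive.
Required activator HaxM is absent, so *mibP* is not transcribed.
So MibP is not produced.
No repressor is bound and DovQ is active, so *vorK* is transcribed.
So VorK is produced and active.
No repressor is bound and VorK is active, so *fenE* is transcribed.
So FenE is produced and active.
With repressor FenE bound, *velN* is not transcribed.
So VelN is not produced.
With no repressor bound, *holQ* is transcribed.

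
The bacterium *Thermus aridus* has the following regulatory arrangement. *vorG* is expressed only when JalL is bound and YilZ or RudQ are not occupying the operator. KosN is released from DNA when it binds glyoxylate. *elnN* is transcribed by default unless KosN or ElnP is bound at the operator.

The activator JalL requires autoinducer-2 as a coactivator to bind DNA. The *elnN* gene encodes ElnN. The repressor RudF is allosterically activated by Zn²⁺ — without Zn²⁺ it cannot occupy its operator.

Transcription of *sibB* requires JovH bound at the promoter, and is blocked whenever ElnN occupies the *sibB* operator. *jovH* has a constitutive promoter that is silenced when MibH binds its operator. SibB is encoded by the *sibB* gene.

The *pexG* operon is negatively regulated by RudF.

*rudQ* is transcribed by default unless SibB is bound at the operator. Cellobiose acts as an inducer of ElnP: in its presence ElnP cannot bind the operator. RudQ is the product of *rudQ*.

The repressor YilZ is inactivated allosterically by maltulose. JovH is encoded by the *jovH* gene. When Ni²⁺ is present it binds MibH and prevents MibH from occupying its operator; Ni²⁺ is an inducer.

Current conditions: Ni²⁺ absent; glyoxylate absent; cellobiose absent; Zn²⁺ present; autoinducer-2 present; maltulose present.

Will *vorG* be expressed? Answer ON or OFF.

Maltulose is present, so YilZ is inactive.
Autoinducer-2 is present, so JalL is active.
Glyoxylate is absent, so KosN is active.
Cellobiose is absent, so ElnP is active.
With repressor KosN bound, *elnN* is not transcribed.
So ElnN is not produced.
Ni²⁺ is absent, so MibH is active.
With repressor MibH bound, *jovH* is not transcribed.
So JovH is not produced.
Required activator JovH is absent, so *sibB* is not transcribed.
So SibB is not produced.
With no repressor bound, *rudQ* is transcribed.
So RudQ is produced and active.
With repressor RudQ bound, *vorG* is not transcribed.

OFF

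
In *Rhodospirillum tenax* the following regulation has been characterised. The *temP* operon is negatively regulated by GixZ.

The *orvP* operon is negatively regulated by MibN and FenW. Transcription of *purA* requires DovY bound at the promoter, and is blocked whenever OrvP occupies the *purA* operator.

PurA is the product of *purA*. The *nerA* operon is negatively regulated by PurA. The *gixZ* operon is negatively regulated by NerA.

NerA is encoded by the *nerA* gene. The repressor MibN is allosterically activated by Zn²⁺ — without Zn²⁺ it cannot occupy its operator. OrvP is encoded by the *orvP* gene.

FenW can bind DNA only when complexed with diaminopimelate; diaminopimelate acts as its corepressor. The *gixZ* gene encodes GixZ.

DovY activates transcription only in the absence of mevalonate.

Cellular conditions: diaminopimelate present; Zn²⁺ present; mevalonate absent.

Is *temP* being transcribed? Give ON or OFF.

Zn²⁺ is present, so MibN is active.
Diaminopimelate is present, so FenW is active.
With repressor MibN bound, *orvP* is not transcribed.
So OrvP is not produced.
Mevalonate is absent, so DovY is active.
No repressor is bound and DovY is active, so *purA* is transcribed.
So PurA is produced and active.
With repressor PurA bound, *nerA* is not transcribed.
So NerA is not produced.
With no repressor bound, *gixZ* is transcribed.
So GixZ is produced and active.
With repressor GixZ bound, *temP* is not transcribed.

OFF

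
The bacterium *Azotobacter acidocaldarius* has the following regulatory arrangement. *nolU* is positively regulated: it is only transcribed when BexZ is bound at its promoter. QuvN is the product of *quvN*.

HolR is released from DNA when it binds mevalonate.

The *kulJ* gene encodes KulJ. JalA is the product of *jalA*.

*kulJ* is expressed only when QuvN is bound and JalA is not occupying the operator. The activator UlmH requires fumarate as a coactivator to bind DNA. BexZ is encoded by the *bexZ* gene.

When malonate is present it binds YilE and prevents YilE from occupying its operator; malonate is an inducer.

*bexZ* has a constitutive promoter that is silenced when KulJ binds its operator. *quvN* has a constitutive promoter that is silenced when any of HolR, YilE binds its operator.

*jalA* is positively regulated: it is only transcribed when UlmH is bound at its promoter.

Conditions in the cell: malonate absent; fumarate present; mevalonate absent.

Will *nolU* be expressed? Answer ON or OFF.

ON

Mevalonate is absent, so HolR is active.
Malonate is absent, so YilE is active.
With repressor HolR bound, *quvN* is not transcribed.
So QuvN is not produced.
Fumarate is present, so UlmH is active.
No repressor is bound and UlmH is active, so *jalA* is transcribed.
So JalA is produced and active.
With repressor JalA bound, *kulJ* is not transcribed.
So KulJ is not produced.
With no repressor bound, *bexZ* is transcribed.
So BexZ is produced and active.
No repressor is bound and BexZ is active, so *nolU* is transcribed.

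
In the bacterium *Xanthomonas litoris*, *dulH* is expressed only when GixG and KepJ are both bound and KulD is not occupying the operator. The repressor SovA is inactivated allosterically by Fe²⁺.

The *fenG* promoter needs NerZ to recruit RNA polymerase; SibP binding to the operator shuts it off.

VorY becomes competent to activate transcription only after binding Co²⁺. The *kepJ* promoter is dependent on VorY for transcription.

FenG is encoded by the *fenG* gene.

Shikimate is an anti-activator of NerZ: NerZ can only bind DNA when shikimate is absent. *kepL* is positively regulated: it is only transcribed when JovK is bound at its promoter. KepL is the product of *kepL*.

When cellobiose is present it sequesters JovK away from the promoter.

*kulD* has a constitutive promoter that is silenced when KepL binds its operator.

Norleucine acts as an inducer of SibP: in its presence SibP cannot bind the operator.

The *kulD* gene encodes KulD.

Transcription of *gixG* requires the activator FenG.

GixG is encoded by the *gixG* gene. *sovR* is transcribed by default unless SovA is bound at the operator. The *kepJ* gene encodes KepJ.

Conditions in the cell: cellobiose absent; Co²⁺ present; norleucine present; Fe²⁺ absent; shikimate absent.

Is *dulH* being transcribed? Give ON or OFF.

ON

Shikimate is absent, so NerZ is active.
Norleucine is present, so SibP is inactive.
No repressor is bound and NerZ is active, so *fenG* is transcribed.
So FenG is produced and active.
No repressor is bound and FenG is active, so *gixG* is transcribed.
So GixG is produced and active.
Cellobiose is absent, so JovK is active.
No repressor is bound and JovK is active, so *kepL* is transcribed.
So KepL is produced and active.
With repressor KepL bound, *kulD* is not transcribed.
So KulD is not produced.
Co²⁺ is present, so VorY is active.
No repressor is bound and VorY is active, so *kepJ* is transcribed.
So KepJ is produced and active.
No repressor is bound and GixG and KepJ are active, so *dulH* is transcribed.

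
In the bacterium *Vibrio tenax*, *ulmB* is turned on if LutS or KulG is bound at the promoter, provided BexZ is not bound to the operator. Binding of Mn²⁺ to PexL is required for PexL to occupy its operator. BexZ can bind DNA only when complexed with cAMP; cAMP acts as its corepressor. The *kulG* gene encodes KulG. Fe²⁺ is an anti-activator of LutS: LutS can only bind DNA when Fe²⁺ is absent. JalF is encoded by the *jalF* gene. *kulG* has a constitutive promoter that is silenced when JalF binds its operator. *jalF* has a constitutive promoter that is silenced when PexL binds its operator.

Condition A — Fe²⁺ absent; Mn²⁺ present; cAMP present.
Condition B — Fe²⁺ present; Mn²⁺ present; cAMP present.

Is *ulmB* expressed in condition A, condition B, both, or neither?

neither

Condition A:
Fe²⁺ is absent, so LutS is active.
Mn²⁺ is present, so PexL is active.
With repressor PexL bound, *jalF* is not transcribed.
So JalF is not produced.
With no repressor bound, *kulG* is transcribed.
So KulG is produced and active.
cAMP is present, so BexZ is active.
With repressor BexZ bound, *ulmB* is not transcribed.
→ *ulmB* is OFF in A.
Condition B:
Fe²⁺ is present, so LutS is inactive.
Mn²⁺ is present, so PexL is active.
With repressor PexL bound, *jalF* is not transcribed.
So JalF is not produced.
With no repressor bound, *kulG* is transcribed.
So KulG is produced and active.
cAMP is present, so BexZ is active.
With repressor BexZ bound, *ulmB* is not transcribed.
→ *ulmB* is OFF in B.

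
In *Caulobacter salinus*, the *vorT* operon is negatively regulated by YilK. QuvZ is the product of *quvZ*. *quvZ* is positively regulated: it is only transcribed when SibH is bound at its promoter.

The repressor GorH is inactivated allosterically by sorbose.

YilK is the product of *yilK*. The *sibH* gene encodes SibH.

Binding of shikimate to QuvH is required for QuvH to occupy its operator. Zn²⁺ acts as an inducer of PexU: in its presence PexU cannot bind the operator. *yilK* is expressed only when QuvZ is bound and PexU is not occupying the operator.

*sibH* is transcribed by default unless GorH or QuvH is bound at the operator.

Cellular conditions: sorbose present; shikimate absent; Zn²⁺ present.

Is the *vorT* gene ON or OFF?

OFF

Sorbose is present, so GorH is inactive.
Shikimate is absent, so QuvH is inactive.
With no repressor bound, *sibH* is transcribed.
So SibH is produced and active.
No repressor is bound and SibH is active, so *quvZ* is transcribed.
So QuvZ is produced and active.
Zn²⁺ is present, so PexU is inactive.
No repressor is bound and QuvZ is active, so *yilK* is transcribed.
So YilK is produced and active.
With repressor YilK bound, *vorT* is not transcribed.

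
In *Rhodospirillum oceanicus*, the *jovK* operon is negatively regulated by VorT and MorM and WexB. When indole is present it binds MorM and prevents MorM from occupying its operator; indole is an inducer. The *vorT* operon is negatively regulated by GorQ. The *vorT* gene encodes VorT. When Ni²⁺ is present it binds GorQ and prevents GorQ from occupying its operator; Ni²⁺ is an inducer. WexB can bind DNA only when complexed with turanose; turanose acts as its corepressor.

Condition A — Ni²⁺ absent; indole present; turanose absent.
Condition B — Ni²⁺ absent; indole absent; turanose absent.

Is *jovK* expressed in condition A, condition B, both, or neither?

Condition A:
Ni²⁺ is absent, so GorQ is active.
With repressor GorQ bound, *vorT* is not transcribed.
So VorT is not produced.
Indole is present, so MorM is inactive.
Turanose is absent, so WexB is inactive.
With no repressor bound, *jovK* is transcribed.
→ *jovK* is ON in A.
Condition B:
Ni²⁺ is absent, so GorQ is active.
With repressor GorQ bound, *vorT* is not transcribed.
So VorT is not produced.
Indole is absent, so MorM is active.
Turanose is absent, so WexB is inactive.
With repressor MorM bound, *jovK* is not transcribed.
→ *jovK* is OFF in B.

A only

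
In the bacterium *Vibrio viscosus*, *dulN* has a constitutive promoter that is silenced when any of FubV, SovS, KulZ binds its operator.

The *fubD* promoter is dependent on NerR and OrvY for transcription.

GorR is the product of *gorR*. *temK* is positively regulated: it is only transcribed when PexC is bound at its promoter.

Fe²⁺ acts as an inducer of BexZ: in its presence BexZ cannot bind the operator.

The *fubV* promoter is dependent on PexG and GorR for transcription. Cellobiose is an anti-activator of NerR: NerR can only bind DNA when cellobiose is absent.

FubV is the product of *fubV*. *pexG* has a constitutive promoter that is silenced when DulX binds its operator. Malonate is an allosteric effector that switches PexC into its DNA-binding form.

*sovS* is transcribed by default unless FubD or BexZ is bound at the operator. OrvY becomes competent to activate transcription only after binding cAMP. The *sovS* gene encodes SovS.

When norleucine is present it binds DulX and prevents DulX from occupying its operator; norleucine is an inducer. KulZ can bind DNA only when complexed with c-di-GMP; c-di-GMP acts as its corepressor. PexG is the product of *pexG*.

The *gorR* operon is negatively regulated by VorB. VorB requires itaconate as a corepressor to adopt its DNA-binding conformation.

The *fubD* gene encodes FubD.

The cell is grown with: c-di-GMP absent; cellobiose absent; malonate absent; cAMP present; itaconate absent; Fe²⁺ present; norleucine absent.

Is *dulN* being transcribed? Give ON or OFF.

Norleucine is absent, so DulX is active.
With repressor DulX bound, *pexG* is not transcribed.
So PexG is not produced.
Itaconate is absent, so VorB is inactive.
With no repressor bound, *gorR* is transcribed.
So GorR is produced and active.
Required activator PexG is absent, so *fubV* is not transcribed.
So FubV is not produced.
Cellobiose is absent, so NerR is active.
cAMP is present, so OrvY is active.
No repressor is bound and NerR and OrvY are active, so *fubD* is transcribed.
So FubD is produced and active.
Fe²⁺ is present, so BexZ is inactive.
With repressor FubD bound, *sovS* is not transcribed.
So SovS is not produced.
c-di-GMP is absent, so KulZ is inactive.
With no repressor bound, *dulN* is transcribed.

ON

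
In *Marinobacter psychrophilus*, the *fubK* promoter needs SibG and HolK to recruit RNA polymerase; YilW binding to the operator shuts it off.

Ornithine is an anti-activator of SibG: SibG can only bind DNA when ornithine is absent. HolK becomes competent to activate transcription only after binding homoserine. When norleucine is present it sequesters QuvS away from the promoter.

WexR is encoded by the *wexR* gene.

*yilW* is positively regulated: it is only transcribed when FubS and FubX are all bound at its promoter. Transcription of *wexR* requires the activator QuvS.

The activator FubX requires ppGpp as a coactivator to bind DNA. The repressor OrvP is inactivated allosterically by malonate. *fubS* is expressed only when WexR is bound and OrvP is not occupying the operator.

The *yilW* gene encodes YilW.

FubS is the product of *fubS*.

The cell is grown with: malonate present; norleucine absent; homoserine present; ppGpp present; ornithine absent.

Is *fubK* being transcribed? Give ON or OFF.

Malonate is present, so OrvP is inactive.
Norleucine is absent, so QuvS is active.
No repressor is bound and QuvS is active, so *wexR* is transcribed.
So WexR is produced and active.
No repressor is bound and WexR is active, so *fubS* is transcribed.
So FubS is produced and active.
ppGpp is present, so FubX is active.
No repressor is bound and FubS and FubX are active, so *yilW* is transcribed.
So YilW is produced and active.
Ornithine is absent, so SibG is active.
Homoserine is present, so HolK is active.
With repressor YilW bound, *fubK* is not transcribed.

OFF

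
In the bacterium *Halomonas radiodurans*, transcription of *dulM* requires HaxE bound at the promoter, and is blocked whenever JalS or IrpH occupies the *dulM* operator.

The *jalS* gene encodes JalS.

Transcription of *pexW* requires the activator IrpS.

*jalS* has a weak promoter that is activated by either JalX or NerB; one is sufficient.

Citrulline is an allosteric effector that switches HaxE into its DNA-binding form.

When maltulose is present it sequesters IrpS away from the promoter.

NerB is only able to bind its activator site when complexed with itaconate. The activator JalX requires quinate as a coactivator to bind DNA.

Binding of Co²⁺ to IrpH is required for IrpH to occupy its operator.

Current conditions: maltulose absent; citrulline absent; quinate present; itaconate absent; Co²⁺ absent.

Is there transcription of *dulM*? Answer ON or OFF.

Quinate is present, so JalX is active.
Itaconate is absent, so NerB is inactive.
Activator JalX is present, so *jalS* is transcribed.
So JalS is produced and active.
Citrulline is absent, so HaxE is inactive.
Co²⁺ is absent, so IrpH is inactive.
With repressor JalS bound, *dulM* is not transcribed.

OFF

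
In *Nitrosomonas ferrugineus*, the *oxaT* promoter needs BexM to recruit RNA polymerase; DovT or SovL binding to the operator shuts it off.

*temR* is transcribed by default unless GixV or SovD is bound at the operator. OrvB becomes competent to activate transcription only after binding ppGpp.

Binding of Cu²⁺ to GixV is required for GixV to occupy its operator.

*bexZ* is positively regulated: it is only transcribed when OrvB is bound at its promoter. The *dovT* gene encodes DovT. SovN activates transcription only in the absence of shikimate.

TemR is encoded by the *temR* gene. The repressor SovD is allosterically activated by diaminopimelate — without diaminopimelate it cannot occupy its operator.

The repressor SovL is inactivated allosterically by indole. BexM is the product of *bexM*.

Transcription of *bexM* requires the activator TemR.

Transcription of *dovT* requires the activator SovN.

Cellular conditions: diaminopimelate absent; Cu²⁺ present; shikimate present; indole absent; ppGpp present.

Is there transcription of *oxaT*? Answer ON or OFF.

Shikimate is present, so SovN is inactive.
Required activator SovN is absent, so *dovT* is not transcribed.
So DovT is not produced.
Cu²⁺ is present, so GixV is active.
Diaminopimelate is absent, so SovD is inactive.
With repressor GixV bound, *temR* is not transcribed.
So TemR is not produced.
Required activator TemR is absent, so *bexM* is not transcribed.
So BexM is not produced.
Indole is absent, so SovL is active.
With repressor SovL bound, *oxaT* is not transcribed.

OFF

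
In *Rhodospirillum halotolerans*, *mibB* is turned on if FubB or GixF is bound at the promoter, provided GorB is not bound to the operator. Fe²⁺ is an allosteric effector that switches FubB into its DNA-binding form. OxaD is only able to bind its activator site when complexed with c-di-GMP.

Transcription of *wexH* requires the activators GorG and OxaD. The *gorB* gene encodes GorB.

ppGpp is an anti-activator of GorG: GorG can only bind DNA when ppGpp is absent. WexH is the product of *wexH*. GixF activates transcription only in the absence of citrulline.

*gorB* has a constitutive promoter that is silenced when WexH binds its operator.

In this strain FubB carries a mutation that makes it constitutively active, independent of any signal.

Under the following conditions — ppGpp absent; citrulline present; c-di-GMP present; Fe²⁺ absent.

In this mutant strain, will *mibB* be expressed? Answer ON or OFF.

ON

ppGpp is absent, so GorG is active.
c-di-GMP is present, so OxaD is active.
No repressor is bound and GorG and OxaD are active, so *wexH* is transcribed.
So WexH is produced and active.
With repressor WexH bound, *gorB* is not transcribed.
So GorB is not produced.
FubB is constitutively active in this strain.
Citrulline is present, so GixF is inactive.
Activator FubB is present, so *mibB* is transcribed.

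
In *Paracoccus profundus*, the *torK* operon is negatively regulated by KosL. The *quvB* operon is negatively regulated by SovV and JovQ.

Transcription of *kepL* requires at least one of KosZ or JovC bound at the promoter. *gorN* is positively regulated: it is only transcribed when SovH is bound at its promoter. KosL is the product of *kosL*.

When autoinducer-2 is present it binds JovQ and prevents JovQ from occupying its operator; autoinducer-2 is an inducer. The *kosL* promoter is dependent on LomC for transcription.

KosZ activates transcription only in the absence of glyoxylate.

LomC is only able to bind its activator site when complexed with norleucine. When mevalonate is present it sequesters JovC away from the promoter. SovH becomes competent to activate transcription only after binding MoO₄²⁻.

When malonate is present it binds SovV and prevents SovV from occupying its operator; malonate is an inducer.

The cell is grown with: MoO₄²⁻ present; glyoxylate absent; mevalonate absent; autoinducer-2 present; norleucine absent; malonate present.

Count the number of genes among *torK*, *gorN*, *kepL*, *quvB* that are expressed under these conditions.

4

Norleucine is absent, so LomC is inactive.
Required activator LomC is absent, so *kosL* is not transcribed.
So KosL is not produced.
With no repressor bound, *torK* is transcribed.
→ *torK* is ON.
MoO₄²⁻ is present, so SovH is active.
No repressor is bound and SovH is active, so *gorN* is transcribed.
→ *gorN* is ON.
Glyoxylate is absent, so KosZ is active.
Mevalonate is absent, so JovC is active.
Activator KosZ is present, so *kepL* is transcribed.
→ *kepL* is ON.
Malonate is present, so SovV is inactive.
Autoinducer-2 is present, so JovQ is inactive.
With no repressor bound, *quvB* is transcribed.
→ *quvB* is ON.
4 of the 4 genes are transcribed.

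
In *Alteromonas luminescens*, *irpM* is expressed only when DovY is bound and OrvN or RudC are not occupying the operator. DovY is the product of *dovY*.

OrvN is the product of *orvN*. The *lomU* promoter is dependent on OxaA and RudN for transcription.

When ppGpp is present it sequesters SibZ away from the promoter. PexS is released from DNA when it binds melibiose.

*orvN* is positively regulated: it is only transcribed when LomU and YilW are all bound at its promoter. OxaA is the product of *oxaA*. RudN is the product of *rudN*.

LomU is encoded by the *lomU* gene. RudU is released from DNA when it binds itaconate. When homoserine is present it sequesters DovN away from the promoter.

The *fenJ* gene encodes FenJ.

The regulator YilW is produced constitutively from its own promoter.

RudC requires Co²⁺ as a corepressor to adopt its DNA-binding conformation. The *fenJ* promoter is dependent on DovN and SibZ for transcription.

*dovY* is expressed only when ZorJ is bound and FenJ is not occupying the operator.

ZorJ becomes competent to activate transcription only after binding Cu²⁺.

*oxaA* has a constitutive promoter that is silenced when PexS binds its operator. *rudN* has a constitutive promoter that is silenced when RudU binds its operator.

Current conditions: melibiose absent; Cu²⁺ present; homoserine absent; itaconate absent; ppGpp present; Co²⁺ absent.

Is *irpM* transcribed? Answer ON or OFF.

ON

Melibiose is absent, so PexS is active.
With repressor PexS bound, *oxaA* is not transcribed.
So OxaA is not produced.
Itaconate is absent, so RudU is active.
With repressor RudU bound, *rudN* is not transcribed.
So RudN is not produced.
Required activator OxaA is absent, so *lomU* is not transcribed.
So LomU is not produced.
YilW is produced constitutively and is active.
Required activator LomU is absent, so *orvN* is not transcribed.
So OrvN is not produced.
Homoserine is absent, so DovN is active.
ppGpp is present, so SibZ is inactive.
Required activator SibZ is absent, so *fenJ* is not transcribed.
So FenJ is not produced.
Cu²⁺ is present, so ZorJ is active.
No repressor is bound and ZorJ is active, so *dovY* is transcribed.
So DovY is produced and active.
Co²⁺ is absent, so RudC is inactive.
No repressor is bound and DovY is active, so *irpM* is transcribed.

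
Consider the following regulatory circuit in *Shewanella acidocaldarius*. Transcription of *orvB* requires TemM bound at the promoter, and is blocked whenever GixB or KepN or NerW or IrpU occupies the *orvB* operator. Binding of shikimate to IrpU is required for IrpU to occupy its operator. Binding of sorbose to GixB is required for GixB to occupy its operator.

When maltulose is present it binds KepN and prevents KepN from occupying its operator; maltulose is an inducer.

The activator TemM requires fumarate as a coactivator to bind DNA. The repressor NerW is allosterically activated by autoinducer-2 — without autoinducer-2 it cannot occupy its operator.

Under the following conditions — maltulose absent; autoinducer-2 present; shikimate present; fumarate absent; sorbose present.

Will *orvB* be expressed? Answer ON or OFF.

Sorbose is present, so GixB is active.
Maltulose is absent, so KepN is active.
Fumarate is absent, so TemM is inactive.
Autoinducer-2 is present, so NerW is active.
Shikimate is present, so IrpU is active.
With repressor GixB bound, *orvB* is not transcribed.

OFF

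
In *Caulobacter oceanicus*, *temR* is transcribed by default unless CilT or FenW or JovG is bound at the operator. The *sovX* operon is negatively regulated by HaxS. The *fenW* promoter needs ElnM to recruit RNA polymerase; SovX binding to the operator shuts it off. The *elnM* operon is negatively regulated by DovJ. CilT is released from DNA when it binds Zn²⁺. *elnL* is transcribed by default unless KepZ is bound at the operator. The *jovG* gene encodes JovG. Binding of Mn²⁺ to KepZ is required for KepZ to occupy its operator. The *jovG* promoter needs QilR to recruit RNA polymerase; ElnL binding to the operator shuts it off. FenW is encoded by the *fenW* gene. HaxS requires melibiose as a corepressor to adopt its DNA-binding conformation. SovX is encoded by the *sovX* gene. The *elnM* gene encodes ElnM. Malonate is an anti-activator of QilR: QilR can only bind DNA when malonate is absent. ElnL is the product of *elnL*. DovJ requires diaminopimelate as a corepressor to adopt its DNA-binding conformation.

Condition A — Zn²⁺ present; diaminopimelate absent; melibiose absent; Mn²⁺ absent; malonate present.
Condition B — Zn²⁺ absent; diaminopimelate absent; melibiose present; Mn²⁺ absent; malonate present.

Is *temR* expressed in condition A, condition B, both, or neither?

Condition A:
Zn²⁺ is present, so CilT is inactive.
Diaminopimelate is absent, so DovJ is inactive.
With no repressor bound, *elnM* is transcribed.
So ElnM is produced and active.
Melibiose is absent, so HaxS is inactive.
With no repressor bound, *sovX* is transcribed.
So SovX is produced and active.
With repressor SovX bound, *fenW* is not transcribed.
So FenW is not produced.
Mn²⁺ is absent, so KepZ is inactive.
With no repressor bound, *elnL* is transcribed.
So ElnL is produced and active.
Malonate is present, so QilR is inactive.
With repressor ElnL bound, *jovG* is not transcribed.
So JovG is not produced.
With no repressor bound, *temR* is transcribed.
→ *temR* is ON in A.
Condition B:
Zn²⁺ is absent, so CilT is active.
Diaminopimelate is absent, so DovJ is inactive.
With no repressor bound, *elnM* is transcribed.
So ElnM is produced and active.
Melibiose is present, so HaxS is active.
With repressor HaxS bound, *sovX* is not transcribed.
So SovX is not produced.
No repressor is bound and ElnM is active, so *fenW* is transcribed.
So FenW is produced and active.
Mn²⁺ is absent, so KepZ is inactive.
With no repressor bound, *elnL* is transcribed.
So ElnL is produced and active.
Malonate is present, so QilR is inactive.
With repressor ElnL bound, *jovG* is not transcribed.
So JovG is not produced.
With repressor CilT bound, *temR* is not transcribed.
→ *temR* is OFF in B.

A only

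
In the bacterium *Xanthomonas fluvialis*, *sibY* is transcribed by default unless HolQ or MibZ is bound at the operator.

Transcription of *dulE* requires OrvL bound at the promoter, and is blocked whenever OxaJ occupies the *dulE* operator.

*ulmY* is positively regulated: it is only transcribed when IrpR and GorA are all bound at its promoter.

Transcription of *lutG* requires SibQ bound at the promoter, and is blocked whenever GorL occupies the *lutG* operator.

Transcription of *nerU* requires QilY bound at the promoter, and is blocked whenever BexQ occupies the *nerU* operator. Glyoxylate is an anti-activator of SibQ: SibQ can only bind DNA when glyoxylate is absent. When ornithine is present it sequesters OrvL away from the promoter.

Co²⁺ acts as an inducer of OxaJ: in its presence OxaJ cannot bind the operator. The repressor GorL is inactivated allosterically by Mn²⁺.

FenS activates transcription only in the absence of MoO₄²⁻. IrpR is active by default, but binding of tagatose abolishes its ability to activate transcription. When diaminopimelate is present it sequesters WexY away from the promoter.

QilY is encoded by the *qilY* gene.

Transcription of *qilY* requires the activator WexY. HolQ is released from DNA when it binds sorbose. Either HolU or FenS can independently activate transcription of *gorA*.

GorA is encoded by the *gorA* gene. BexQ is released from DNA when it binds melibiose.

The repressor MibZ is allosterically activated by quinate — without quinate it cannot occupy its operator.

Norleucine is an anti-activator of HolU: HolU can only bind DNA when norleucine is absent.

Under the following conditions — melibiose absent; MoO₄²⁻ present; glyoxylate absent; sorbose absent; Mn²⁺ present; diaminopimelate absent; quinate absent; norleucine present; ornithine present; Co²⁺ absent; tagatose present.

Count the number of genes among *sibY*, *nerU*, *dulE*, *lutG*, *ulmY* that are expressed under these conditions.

Sorbose is absent, so HolQ is active.
Quinate is absent, so MibZ is inactive.
With repressor HolQ bound, *sibY* is not transcribed.
→ *sibY* is OFF.
Diaminopimelate is absent, so WexY is active.
No repressor is bound and WexY is active, so *qilY* is transcribed.
So QilY is produced and active.
Melibiose is absent, so BexQ is active.
With repressor BexQ bound, *nerU* is not transcribed.
→ *nerU* is OFF.
Co²⁺ is absent, so OxaJ is active.
Ornithine is present, so OrvL is inactive.
With repressor OxaJ bound, *dulE* is not transcribed.
→ *dulE* is OFF.
Glyoxylate is absent, so SibQ is active.
Mn²⁺ is present, so GorL is inactive.
No repressor is bound and SibQ is active, so *lutG* is transcribed.
→ *lutG* is ON.
Tagatose is present, so IrpR is inactive.
Norleucine is present, so HolU is inactive.
MoO₄²⁻ is present, so FenS is inactive.
No activator is available at the *gorA* promoter, so *gorA* is not transcribed.
So GorA is not produced.
Required activator IrpR is absent, so *ulmY* is not transcribed.
→ *ulmY* is OFF.
1 of the 5 genes is transcribed.

1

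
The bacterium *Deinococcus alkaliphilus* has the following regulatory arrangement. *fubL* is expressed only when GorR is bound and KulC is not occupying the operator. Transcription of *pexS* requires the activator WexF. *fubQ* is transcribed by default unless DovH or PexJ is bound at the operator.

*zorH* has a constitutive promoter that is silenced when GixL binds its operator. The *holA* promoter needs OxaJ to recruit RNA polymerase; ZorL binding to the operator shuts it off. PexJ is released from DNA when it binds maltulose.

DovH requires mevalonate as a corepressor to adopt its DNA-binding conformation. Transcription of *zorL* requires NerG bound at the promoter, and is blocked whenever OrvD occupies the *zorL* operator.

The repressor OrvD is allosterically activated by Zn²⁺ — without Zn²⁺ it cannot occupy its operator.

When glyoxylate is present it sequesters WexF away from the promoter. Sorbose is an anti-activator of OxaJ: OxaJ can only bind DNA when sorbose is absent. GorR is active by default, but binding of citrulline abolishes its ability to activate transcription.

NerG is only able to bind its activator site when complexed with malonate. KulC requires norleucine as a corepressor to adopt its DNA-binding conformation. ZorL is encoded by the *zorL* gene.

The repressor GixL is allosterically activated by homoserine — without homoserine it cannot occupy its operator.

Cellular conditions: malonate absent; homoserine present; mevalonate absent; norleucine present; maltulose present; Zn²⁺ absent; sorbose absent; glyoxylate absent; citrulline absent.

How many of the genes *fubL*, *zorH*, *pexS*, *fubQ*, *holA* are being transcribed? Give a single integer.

Citrulline is absent, so GorR is active.
Norleucine is present, so KulC is active.
With repressor KulC bound, *fubL* is not transcribed.
→ *fubL* is OFF.
Homoserine is present, so GixL is active.
With repressor GixL bound, *zorH* is not transcribed.
→ *zorH* is OFF.
Glyoxylate is absent, so WexF is active.
No repressor is bound and WexF is active, so *pexS* is transcribed.
→ *pexS* is ON.
Mevalonate is absent, so DovH is inactive.
Maltulose is present, so PexJ is inactive.
With no repressor bound, *fubQ* is transcribed.
→ *fubQ* is ON.
Sorbose is absent, so OxaJ is active.
Malonate is absent, so NerG is inactive.
Zn²⁺ is absent, so OrvD is inactive.
Required activator NerG is absent, so *zorL* is not transcribed.
So ZorL is not produced.
No repressor is bound and OxaJ is active, so *holA* is transcribed.
→ *holA* is ON.
3 of the 5 genes are transcribed.

3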